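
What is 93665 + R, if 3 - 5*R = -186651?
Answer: 654979/5 ≈ 1.3100e+5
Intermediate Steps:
R = 186654/5 (R = ⅗ - ⅕*(-186651) = ⅗ + 186651/5 = 186654/5 ≈ 37331.)
93665 + R = 93665 + 186654/5 = 654979/5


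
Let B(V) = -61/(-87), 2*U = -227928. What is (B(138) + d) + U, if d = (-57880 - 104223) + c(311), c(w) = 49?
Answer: -24013505/87 ≈ -2.7602e+5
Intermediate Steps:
U = -113964 (U = (½)*(-227928) = -113964)
B(V) = 61/87 (B(V) = -61*(-1/87) = 61/87)
d = -162054 (d = (-57880 - 104223) + 49 = -162103 + 49 = -162054)
(B(138) + d) + U = (61/87 - 162054) - 113964 = -14098637/87 - 113964 = -24013505/87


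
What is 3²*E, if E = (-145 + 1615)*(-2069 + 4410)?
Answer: 30971430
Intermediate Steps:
E = 3441270 (E = 1470*2341 = 3441270)
3²*E = 3²*3441270 = 9*3441270 = 30971430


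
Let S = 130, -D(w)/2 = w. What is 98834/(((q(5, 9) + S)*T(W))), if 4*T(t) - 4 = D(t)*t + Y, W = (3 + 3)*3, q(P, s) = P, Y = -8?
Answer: -98834/22005 ≈ -4.4914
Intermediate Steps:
W = 18 (W = 6*3 = 18)
D(w) = -2*w
T(t) = -1 - t**2/2 (T(t) = 1 + ((-2*t)*t - 8)/4 = 1 + (-2*t**2 - 8)/4 = 1 + (-8 - 2*t**2)/4 = 1 + (-2 - t**2/2) = -1 - t**2/2)
98834/(((q(5, 9) + S)*T(W))) = 98834/(((5 + 130)*(-1 - 1/2*18**2))) = 98834/((135*(-1 - 1/2*324))) = 98834/((135*(-1 - 162))) = 98834/((135*(-163))) = 98834/(-22005) = 98834*(-1/22005) = -98834/22005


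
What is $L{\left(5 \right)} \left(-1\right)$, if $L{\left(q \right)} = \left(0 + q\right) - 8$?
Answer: $3$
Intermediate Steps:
$L{\left(q \right)} = -8 + q$ ($L{\left(q \right)} = q - 8 = -8 + q$)
$L{\left(5 \right)} \left(-1\right) = \left(-8 + 5\right) \left(-1\right) = \left(-3\right) \left(-1\right) = 3$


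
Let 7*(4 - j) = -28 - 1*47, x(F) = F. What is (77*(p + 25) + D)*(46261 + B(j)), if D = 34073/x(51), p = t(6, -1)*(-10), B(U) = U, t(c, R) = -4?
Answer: 93722019040/357 ≈ 2.6253e+8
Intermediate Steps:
j = 103/7 (j = 4 - (-28 - 1*47)/7 = 4 - (-28 - 47)/7 = 4 - ⅐*(-75) = 4 + 75/7 = 103/7 ≈ 14.714)
p = 40 (p = -4*(-10) = 40)
D = 34073/51 ≈ 668.10
(77*(p + 25) + D)*(46261 + B(j)) = (77*(40 + 25) + 34073/51)*(46261 + 103/7) = (77*65 + 34073/51)*(323930/7) = (5005 + 34073/51)*(323930/7) = (289328/51)*(323930/7) = 93722019040/357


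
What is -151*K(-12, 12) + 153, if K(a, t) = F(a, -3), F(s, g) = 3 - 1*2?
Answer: 2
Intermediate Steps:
F(s, g) = 1 (F(s, g) = 3 - 2 = 1)
K(a, t) = 1
-151*K(-12, 12) + 153 = -151*1 + 153 = -151 + 153 = 2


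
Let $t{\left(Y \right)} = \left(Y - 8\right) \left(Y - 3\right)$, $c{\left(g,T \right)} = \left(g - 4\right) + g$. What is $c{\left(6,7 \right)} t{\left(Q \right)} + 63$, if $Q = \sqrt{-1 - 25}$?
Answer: $47 - 88 i \sqrt{26} \approx 47.0 - 448.71 i$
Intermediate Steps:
$c{\left(g,T \right)} = -4 + 2 g$ ($c{\left(g,T \right)} = \left(-4 + g\right) + g = -4 + 2 g$)
$Q = i \sqrt{26}$ ($Q = \sqrt{-1 - 25} = \sqrt{-26} = i \sqrt{26} \approx 5.099 i$)
$t{\left(Y \right)} = \left(-8 + Y\right) \left(-3 + Y\right)$
$c{\left(6,7 \right)} t{\left(Q \right)} + 63 = \left(-4 + 2 \cdot 6\right) \left(24 + \left(i \sqrt{26}\right)^{2} - 11 i \sqrt{26}\right) + 63 = \left(-4 + 12\right) \left(24 - 26 - 11 i \sqrt{26}\right) + 63 = 8 \left(-2 - 11 i \sqrt{26}\right) + 63 = \left(-16 - 88 i \sqrt{26}\right) + 63 = 47 - 88 i \sqrt{26}$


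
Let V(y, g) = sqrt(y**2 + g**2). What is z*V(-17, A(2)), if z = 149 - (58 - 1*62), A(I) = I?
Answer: 153*sqrt(293) ≈ 2618.9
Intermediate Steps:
z = 153 (z = 149 - (58 - 62) = 149 - 1*(-4) = 149 + 4 = 153)
V(y, g) = sqrt(g**2 + y**2)
z*V(-17, A(2)) = 153*sqrt(2**2 + (-17)**2) = 153*sqrt(4 + 289) = 153*sqrt(293)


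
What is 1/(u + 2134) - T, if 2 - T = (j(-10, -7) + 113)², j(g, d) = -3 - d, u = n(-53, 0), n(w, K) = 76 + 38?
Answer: 30768377/2248 ≈ 13687.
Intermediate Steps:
n(w, K) = 114
u = 114
T = -13687 (T = 2 - ((-3 - 1*(-7)) + 113)² = 2 - ((-3 + 7) + 113)² = 2 - (4 + 113)² = 2 - 1*117² = 2 - 1*13689 = 2 - 13689 = -13687)
1/(u + 2134) - T = 1/(114 + 2134) - 1*(-13687) = 1/2248 + 13687 = 30768377/2248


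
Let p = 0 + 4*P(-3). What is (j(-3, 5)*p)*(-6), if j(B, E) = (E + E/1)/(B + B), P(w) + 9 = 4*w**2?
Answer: 1080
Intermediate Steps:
P(w) = -9 + 4*w**2
j(B, E) = E/B (j(B, E) = (E + E*1)/((2*B)) = (E + E)*(1/(2*B)) = (2*E)*(1/(2*B)) = E/B)
p = 108 (p = 0 + 4*(-9 + 4*(-3)**2) = 0 + 4*(-9 + 4*9) = 0 + 4*(-9 + 36) = 0 + 4*27 = 0 + 108 = 108)
(j(-3, 5)*p)*(-6) = ((5/(-3))*108)*(-6) = ((5*(-1/3))*108)*(-6) = -5/3*108*(-6) = -180*(-6) = 1080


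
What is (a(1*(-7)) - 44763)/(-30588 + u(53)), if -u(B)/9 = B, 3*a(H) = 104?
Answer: 26837/18639 ≈ 1.4398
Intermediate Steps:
a(H) = 104/3 (a(H) = (⅓)*104 = 104/3)
u(B) = -9*B
(a(1*(-7)) - 44763)/(-30588 + u(53)) = (104/3 - 44763)/(-30588 - 9*53) = -134185/(3*(-30588 - 477)) = -134185/3/(-31065) = -134185/3*(-1/31065) = 26837/18639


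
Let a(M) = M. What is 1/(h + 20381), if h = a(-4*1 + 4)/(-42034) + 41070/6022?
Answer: 3011/61387726 ≈ 4.9049e-5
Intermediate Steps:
h = 20535/3011 (h = (-4*1 + 4)/(-42034) + 41070/6022 = (-4 + 4)*(-1/42034) + 41070*(1/6022) = 0*(-1/42034) + 20535/3011 = 0 + 20535/3011 = 20535/3011 ≈ 6.8200)
1/(h + 20381) = 1/(20535/3011 + 20381) = 1/(61387726/3011) = 3011/61387726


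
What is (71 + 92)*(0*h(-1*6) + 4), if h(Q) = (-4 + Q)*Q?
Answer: 652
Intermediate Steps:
h(Q) = Q*(-4 + Q)
(71 + 92)*(0*h(-1*6) + 4) = (71 + 92)*(0*((-1*6)*(-4 - 1*6)) + 4) = 163*(0*(-6*(-4 - 6)) + 4) = 163*(0*(-6*(-10)) + 4) = 163*(0*60 + 4) = 163*(0 + 4) = 163*4 = 652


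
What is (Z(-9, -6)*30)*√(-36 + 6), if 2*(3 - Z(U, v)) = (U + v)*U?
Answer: -1935*I*√30 ≈ -10598.0*I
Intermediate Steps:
Z(U, v) = 3 - U*(U + v)/2 (Z(U, v) = 3 - (U + v)*U/2 = 3 - U*(U + v)/2)
(Z(-9, -6)*30)*√(-36 + 6) = ((3 - ½*(-9)² - ½*(-9)*(-6))*30)*√(-36 + 6) = ((3 - ½*81 - 27)*30)*√(-30) = ((3 - 81/2 - 27)*30)*(I*√30) = (-129/2*30)*(I*√30) = -1935*I*√30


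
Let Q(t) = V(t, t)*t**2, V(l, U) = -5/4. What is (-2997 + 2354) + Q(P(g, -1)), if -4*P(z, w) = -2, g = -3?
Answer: -10293/16 ≈ -643.31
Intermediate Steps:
P(z, w) = 1/2 (P(z, w) = -1/4*(-2) = 1/2)
V(l, U) = -5/4 (V(l, U) = -5*1/4 = -5/4)
Q(t) = -5*t**2/4
(-2997 + 2354) + Q(P(g, -1)) = (-2997 + 2354) - 5*(1/2)**2/4 = -643 - 5/4*1/4 = -643 - 5/16 = -10293/16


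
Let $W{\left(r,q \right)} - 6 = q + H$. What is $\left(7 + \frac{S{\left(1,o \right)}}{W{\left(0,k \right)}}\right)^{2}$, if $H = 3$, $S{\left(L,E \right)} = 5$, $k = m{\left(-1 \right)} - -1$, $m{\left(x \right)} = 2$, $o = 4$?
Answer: $\frac{7921}{144} \approx 55.007$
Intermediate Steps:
$k = 3$ ($k = 2 - -1 = 2 + 1 = 3$)
$W{\left(r,q \right)} = 9 + q$ ($W{\left(r,q \right)} = 6 + \left(q + 3\right) = 6 + \left(3 + q\right) = 9 + q$)
$\left(7 + \frac{S{\left(1,o \right)}}{W{\left(0,k \right)}}\right)^{2} = \left(7 + \frac{5}{9 + 3}\right)^{2} = \left(7 + \frac{5}{12}\right)^{2} = \left(\frac{89}{12}\right)^{2} = \frac{7921}{144}$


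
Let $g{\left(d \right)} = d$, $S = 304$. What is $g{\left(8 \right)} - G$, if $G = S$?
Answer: $-296$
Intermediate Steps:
$G = 304$
$g{\left(8 \right)} - G = 8 - 304 = -296$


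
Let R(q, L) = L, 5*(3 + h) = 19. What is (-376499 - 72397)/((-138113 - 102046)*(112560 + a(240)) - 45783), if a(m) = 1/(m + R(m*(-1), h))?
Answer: 180156928/10848980653229 ≈ 1.6606e-5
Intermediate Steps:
h = 4/5 (h = -3 + (1/5)*19 = -3 + 19/5 = 4/5 ≈ 0.80000)
a(m) = 1/(4/5 + m) (a(m) = 1/(m + 4/5) = 1/(4/5 + m))
(-376499 - 72397)/((-138113 - 102046)*(112560 + a(240)) - 45783) = (-376499 - 72397)/((-138113 - 102046)*(112560 + 5/(4 + 5*240)) - 45783) = -448896/(-240159*(112560 + 5/(4 + 1200)) - 45783) = -448896/(-240159*(112560 + 5/1204) - 45783) = -448896/(-240159*135522245/1204 - 45783) = -448896/(-32546886836955/1204 - 45783) = -448896/(-32546941959687/1204) = -448896*(-1204/32546941959687) = 180156928/10848980653229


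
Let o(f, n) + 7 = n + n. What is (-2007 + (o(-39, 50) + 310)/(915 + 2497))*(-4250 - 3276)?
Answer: 25767071003/1706 ≈ 1.5104e+7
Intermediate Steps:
o(f, n) = -7 + 2*n (o(f, n) = -7 + (n + n) = -7 + 2*n)
(-2007 + (o(-39, 50) + 310)/(915 + 2497))*(-4250 - 3276) = (-2007 + ((-7 + 2*50) + 310)/(915 + 2497))*(-4250 - 3276) = (-2007 + ((-7 + 100) + 310)/3412)*(-7526) = (-2007 + (93 + 310)*(1/3412))*(-7526) = (-2007 + 403*(1/3412))*(-7526) = (-2007 + 403/3412)*(-7526) = -6847481/3412*(-7526) = 25767071003/1706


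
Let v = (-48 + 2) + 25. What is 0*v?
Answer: 0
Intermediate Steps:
v = -21 (v = -46 + 25 = -21)
0*v = 0*(-21) = 0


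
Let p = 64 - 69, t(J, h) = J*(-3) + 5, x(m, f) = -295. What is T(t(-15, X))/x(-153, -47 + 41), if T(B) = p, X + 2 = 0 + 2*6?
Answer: 1/59 ≈ 0.016949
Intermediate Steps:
X = 10 (X = -2 + (0 + 2*6) = -2 + (0 + 12) = -2 + 12 = 10)
t(J, h) = 5 - 3*J (t(J, h) = -3*J + 5 = 5 - 3*J)
p = -5
T(B) = -5
T(t(-15, X))/x(-153, -47 + 41) = -5/(-295) = -5*(-1/295) = 1/59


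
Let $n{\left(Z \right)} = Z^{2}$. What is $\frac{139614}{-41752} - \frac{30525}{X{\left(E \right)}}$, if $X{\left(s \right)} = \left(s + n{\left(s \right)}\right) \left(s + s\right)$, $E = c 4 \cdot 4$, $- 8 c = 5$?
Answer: $\frac{1705291}{125256} \approx 13.614$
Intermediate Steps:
$c = - \frac{5}{8}$ ($c = \left(- \frac{1}{8}\right) 5 = - \frac{5}{8} \approx -0.625$)
$E = -10$ ($E = \left(- \frac{5}{8}\right) 4 \cdot 4 = \left(- \frac{5}{2}\right) 4 = -10$)
$X{\left(s \right)} = 2 s \left(s + s^{2}\right)$ ($X{\left(s \right)} = \left(s + s^{2}\right) \left(s + s\right) = \left(s + s^{2}\right) 2 s = 2 s \left(s + s^{2}\right)$)
$\frac{139614}{-41752} - \frac{30525}{X{\left(E \right)}} = \frac{139614}{-41752} - \frac{30525}{2 \left(-10\right)^{2} \left(1 - 10\right)} = 139614 \left(- \frac{1}{41752}\right) - \frac{30525}{2 \cdot 100 \left(-9\right)} = - \frac{69807}{20876} - \frac{30525}{-1800} = - \frac{69807}{20876} - - \frac{407}{24} = - \frac{69807}{20876} + \frac{407}{24} = \frac{1705291}{125256}$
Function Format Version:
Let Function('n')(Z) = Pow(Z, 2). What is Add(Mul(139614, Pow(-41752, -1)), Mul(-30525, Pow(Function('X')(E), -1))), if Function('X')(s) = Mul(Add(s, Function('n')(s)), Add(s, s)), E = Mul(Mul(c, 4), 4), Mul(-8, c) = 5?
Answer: Rational(1705291, 125256) ≈ 13.614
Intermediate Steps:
c = Rational(-5, 8) (c = Mul(Rational(-1, 8), 5) = Rational(-5, 8) ≈ -0.62500)
E = -10 (E = Mul(Mul(Rational(-5, 8), 4), 4) = Mul(Rational(-5, 2), 4) = -10)
Function('X')(s) = Mul(2, s, Add(s, Pow(s, 2))) (Function('X')(s) = Mul(Add(s, Pow(s, 2)), Add(s, s)) = Mul(Add(s, Pow(s, 2)), Mul(2, s)) = Mul(2, s, Add(s, Pow(s, 2))))
Add(Mul(139614, Pow(-41752, -1)), Mul(-30525, Pow(Function('X')(E), -1))) = Add(Mul(139614, Pow(-41752, -1)), Mul(-30525, Pow(Mul(2, Pow(-10, 2), Add(1, -10)), -1))) = Add(Mul(139614, Rational(-1, 41752)), Mul(-30525, Pow(Mul(2, 100, -9), -1))) = Add(Rational(-69807, 20876), Mul(-30525, Pow(-1800, -1))) = Add(Rational(-69807, 20876), Mul(-30525, Rational(-1, 1800))) = Add(Rational(-69807, 20876), Rational(407, 24)) = Rational(1705291, 125256)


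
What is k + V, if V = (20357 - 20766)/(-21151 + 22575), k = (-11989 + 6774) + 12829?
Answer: 10841927/1424 ≈ 7613.7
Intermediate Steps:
k = 7614 (k = -5215 + 12829 = 7614)
V = -409/1424 ≈ -0.28722
k + V = 7614 - 409/1424 = 10841927/1424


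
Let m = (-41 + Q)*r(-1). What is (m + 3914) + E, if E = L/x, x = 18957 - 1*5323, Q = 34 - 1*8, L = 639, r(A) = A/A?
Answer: 53159605/13634 ≈ 3899.0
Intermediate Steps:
r(A) = 1
Q = 26 (Q = 34 - 8 = 26)
x = 13634 (x = 18957 - 5323 = 13634)
m = -15 (m = (-41 + 26)*1 = -15*1 = -15)
E = 639/13634 ≈ 0.046868
(m + 3914) + E = (-15 + 3914) + 639/13634 = 3899 + 639/13634 = 53159605/13634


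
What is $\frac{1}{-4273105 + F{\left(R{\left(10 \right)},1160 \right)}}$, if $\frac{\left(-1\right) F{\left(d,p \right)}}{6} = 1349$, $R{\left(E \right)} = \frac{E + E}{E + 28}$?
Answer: $- \frac{1}{4281199} \approx -2.3358 \cdot 10^{-7}$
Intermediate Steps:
$R{\left(E \right)} = \frac{2 E}{28 + E}$
$F{\left(d,p \right)} = -8094$ ($F{\left(d,p \right)} = \left(-6\right) 1349 = -8094$)
$\frac{1}{-4273105 + F{\left(R{\left(10 \right)},1160 \right)}} = \frac{1}{-4273105 - 8094} = \frac{1}{-4281199} = - \frac{1}{4281199}$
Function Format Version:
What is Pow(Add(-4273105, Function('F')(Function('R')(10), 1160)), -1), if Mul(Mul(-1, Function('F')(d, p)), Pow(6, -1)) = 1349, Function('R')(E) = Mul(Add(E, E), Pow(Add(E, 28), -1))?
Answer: Rational(-1, 4281199) ≈ -2.3358e-7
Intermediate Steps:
Function('R')(E) = Mul(2, E, Pow(Add(28, E), -1)) (Function('R')(E) = Mul(Mul(2, E), Pow(Add(28, E), -1)) = Mul(2, E, Pow(Add(28, E), -1)))
Function('F')(d, p) = -8094 (Function('F')(d, p) = Mul(-6, 1349) = -8094)
Pow(Add(-4273105, Function('F')(Function('R')(10), 1160)), -1) = Pow(Add(-4273105, -8094), -1) = Pow(-4281199, -1) = Rational(-1, 4281199)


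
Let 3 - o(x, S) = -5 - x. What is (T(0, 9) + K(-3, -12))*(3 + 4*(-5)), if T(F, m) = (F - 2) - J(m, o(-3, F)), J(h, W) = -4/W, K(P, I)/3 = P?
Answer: 867/5 ≈ 173.40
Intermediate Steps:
o(x, S) = 8 + x (o(x, S) = 3 - (-5 - x) = 3 + (5 + x) = 8 + x)
K(P, I) = 3*P
T(F, m) = -6/5 + F (T(F, m) = (F - 2) - (-4)/(8 - 3) = (-2 + F) - (-4)/5 = (-2 + F) - 1*(-4/5) = (-2 + F) + 4/5 = -6/5 + F)
(T(0, 9) + K(-3, -12))*(3 + 4*(-5)) = ((-6/5 + 0) + 3*(-3))*(3 + 4*(-5)) = (-6/5 - 9)*(3 - 20) = -51/5*(-17) = 867/5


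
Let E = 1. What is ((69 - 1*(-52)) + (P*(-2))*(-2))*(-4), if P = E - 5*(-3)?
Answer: -740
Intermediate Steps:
P = 16 (P = 1 - 5*(-3) = 1 + 15 = 16)
((69 - 1*(-52)) + (P*(-2))*(-2))*(-4) = ((69 - 1*(-52)) + (16*(-2))*(-2))*(-4) = ((69 + 52) - 32*(-2))*(-4) = (121 + 64)*(-4) = 185*(-4) = -740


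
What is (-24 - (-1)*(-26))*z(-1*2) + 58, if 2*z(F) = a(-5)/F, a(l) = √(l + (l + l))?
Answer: 58 + 25*I*√15/2 ≈ 58.0 + 48.412*I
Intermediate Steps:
a(l) = √3*√l (a(l) = √(l + 2*l) = √(3*l) = √3*√l)
z(F) = I*√15/(2*F) (z(F) = ((√3*√(-5))/F)/2 = ((√3*(I*√5))/F)/2 = ((I*√15)/F)/2 = (I*√15/F)/2 = I*√15/(2*F))
(-24 - (-1)*(-26))*z(-1*2) + 58 = (-24 - (-1)*(-26))*(I*√15/(2*((-1*2)))) + 58 = (-24 - 1*26)*((½)*I*√15/(-2)) + 58 = (-24 - 26)*((½)*I*√15*(-½)) + 58 = -(-25)*I*√15/2 + 58 = 25*I*√15/2 + 58 = 58 + 25*I*√15/2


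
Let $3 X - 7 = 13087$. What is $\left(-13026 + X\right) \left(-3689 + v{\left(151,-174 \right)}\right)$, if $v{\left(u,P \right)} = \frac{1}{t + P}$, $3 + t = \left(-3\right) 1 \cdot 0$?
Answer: $\frac{16966356736}{531} \approx 3.1952 \cdot 10^{7}$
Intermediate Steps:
$X = \frac{13094}{3}$ ($X = \frac{7}{3} + \frac{1}{3} \cdot 13087 = \frac{7}{3} + \frac{13087}{3} = \frac{13094}{3} \approx 4364.7$)
$t = -3$ ($t = -3 + \left(-3\right) 1 \cdot 0 = -3 - 0 = -3 + 0 = -3$)
$v{\left(u,P \right)} = \frac{1}{-3 + P}$
$\left(-13026 + X\right) \left(-3689 + v{\left(151,-174 \right)}\right) = \left(-13026 + \frac{13094}{3}\right) \left(-3689 + \frac{1}{-3 - 174}\right) = - \frac{25984 \left(-3689 + \frac{1}{-177}\right)}{3} = - \frac{25984 \left(-3689 - \frac{1}{177}\right)}{3} = \left(- \frac{25984}{3}\right) \left(- \frac{652954}{177}\right) = \frac{16966356736}{531}$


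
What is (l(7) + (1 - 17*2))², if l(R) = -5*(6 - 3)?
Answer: 2304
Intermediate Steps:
l(R) = -15 (l(R) = -5*3 = -15)
(l(7) + (1 - 17*2))² = (-15 + (1 - 17*2))² = (-15 + (1 - 34))² = (-15 - 33)² = (-48)² = 2304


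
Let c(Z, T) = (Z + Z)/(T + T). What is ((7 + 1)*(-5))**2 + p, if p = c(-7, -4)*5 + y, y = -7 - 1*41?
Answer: 6243/4 ≈ 1560.8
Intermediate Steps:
y = -48 (y = -7 - 41 = -48)
c(Z, T) = Z/T (c(Z, T) = (2*Z)/((2*T)) = (2*Z)*(1/(2*T)) = Z/T)
p = -157/4 (p = -7/(-4)*5 - 48 = -7*(-1/4)*5 - 48 = (7/4)*5 - 48 = 35/4 - 48 = -157/4 ≈ -39.250)
((7 + 1)*(-5))**2 + p = ((7 + 1)*(-5))**2 - 157/4 = (8*(-5))**2 - 157/4 = (-40)**2 - 157/4 = 1600 - 157/4 = 6243/4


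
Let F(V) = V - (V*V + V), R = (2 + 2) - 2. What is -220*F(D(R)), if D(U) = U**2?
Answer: 3520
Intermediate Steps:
R = 2 (R = 4 - 2 = 2)
F(V) = -V**2 (F(V) = V - (V**2 + V) = V - (V + V**2) = V + (-V - V**2) = -V**2)
-220*F(D(R)) = -(-220)*(2**2)**2 = -(-220)*4**2 = -(-220)*16 = -220*(-16) = 3520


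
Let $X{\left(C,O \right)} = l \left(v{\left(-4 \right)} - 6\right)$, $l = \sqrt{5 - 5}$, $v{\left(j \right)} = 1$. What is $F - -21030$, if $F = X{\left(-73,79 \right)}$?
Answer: $21030$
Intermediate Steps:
$l = 0$ ($l = \sqrt{0} = 0$)
$X{\left(C,O \right)} = 0$ ($X{\left(C,O \right)} = 0 \left(1 - 6\right) = 0 \left(-5\right) = 0$)
$F = 0$
$F - -21030 = 0 - -21030 = 0 + 21030 = 21030$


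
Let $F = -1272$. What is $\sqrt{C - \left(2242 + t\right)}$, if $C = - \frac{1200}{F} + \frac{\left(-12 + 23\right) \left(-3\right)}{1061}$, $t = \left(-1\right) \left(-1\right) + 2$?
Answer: $\frac{2 i \sqrt{1774035647418}}{56233} \approx 47.372 i$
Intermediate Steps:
$t = 3$ ($t = 1 + 2 = 3$)
$C = \frac{51301}{56233}$ ($C = - \frac{1200}{-1272} + \frac{\left(-12 + 23\right) \left(-3\right)}{1061} = \left(-1200\right) \left(- \frac{1}{1272}\right) + 11 \left(-3\right) \frac{1}{1061} = \frac{50}{53} - \frac{33}{1061} = \frac{51301}{56233} \approx 0.91229$)
$\sqrt{C - \left(2242 + t\right)} = \sqrt{\frac{51301}{56233} - 2245} = \sqrt{- \frac{126191784}{56233}} = \frac{2 i \sqrt{1774035647418}}{56233}$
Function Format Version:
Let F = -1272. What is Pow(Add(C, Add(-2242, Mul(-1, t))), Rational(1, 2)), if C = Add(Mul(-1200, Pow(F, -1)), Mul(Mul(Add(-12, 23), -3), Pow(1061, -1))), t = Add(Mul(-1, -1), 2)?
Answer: Mul(Rational(2, 56233), I, Pow(1774035647418, Rational(1, 2))) ≈ Mul(47.372, I)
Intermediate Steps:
t = 3 (t = Add(1, 2) = 3)
C = Rational(51301, 56233) (C = Add(Mul(-1200, Pow(-1272, -1)), Mul(Mul(Add(-12, 23), -3), Pow(1061, -1))) = Add(Mul(-1200, Rational(-1, 1272)), Mul(Mul(11, -3), Rational(1, 1061))) = Add(Rational(50, 53), Mul(-33, Rational(1, 1061))) = Add(Rational(50, 53), Rational(-33, 1061)) = Rational(51301, 56233) ≈ 0.91229)
Pow(Add(C, Add(-2242, Mul(-1, t))), Rational(1, 2)) = Pow(Add(Rational(51301, 56233), Add(-2242, Mul(-1, 3))), Rational(1, 2)) = Pow(Add(Rational(51301, 56233), Add(-2242, -3)), Rational(1, 2)) = Pow(Add(Rational(51301, 56233), -2245), Rational(1, 2)) = Pow(Rational(-126191784, 56233), Rational(1, 2)) = Mul(Rational(2, 56233), I, Pow(1774035647418, Rational(1, 2)))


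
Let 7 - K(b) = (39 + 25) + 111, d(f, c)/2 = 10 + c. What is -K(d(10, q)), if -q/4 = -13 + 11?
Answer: 168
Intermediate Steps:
q = 8 (q = -4*(-13 + 11) = -4*(-2) = 8)
d(f, c) = 20 + 2*c (d(f, c) = 2*(10 + c) = 20 + 2*c)
K(b) = -168 (K(b) = 7 - ((39 + 25) + 111) = 7 - (64 + 111) = 7 - 1*175 = 7 - 175 = -168)
-K(d(10, q)) = -1*(-168) = 168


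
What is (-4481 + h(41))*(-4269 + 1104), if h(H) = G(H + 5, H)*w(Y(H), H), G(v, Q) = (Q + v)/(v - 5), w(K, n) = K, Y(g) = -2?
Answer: 582027675/41 ≈ 1.4196e+7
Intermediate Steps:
G(v, Q) = (Q + v)/(-5 + v)
h(H) = -2*(5 + 2*H)/H (h(H) = ((H + (H + 5))/(-5 + (H + 5)))*(-2) = ((H + (5 + H))/(-5 + (5 + H)))*(-2) = ((5 + 2*H)/H)*(-2) = -2*(5 + 2*H)/H)
(-4481 + h(41))*(-4269 + 1104) = (-4481 + (-4 - 10/41))*(-4269 + 1104) = (-4481 + (-4 - 10*1/41))*(-3165) = (-4481 + (-4 - 10/41))*(-3165) = (-4481 - 174/41)*(-3165) = -183895/41*(-3165) = 582027675/41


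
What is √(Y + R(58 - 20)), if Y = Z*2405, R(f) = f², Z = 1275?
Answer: √3067819 ≈ 1751.5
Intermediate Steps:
Y = 3066375 (Y = 1275*2405 = 3066375)
√(Y + R(58 - 20)) = √(3066375 + (58 - 20)²) = √(3066375 + 38²) = √(3066375 + 1444) = √3067819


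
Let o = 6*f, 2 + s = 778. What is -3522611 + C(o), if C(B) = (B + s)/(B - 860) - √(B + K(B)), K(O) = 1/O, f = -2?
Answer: -767929389/218 - I*√435/6 ≈ -3.5226e+6 - 3.4761*I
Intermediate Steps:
s = 776 (s = -2 + 778 = 776)
o = -12 (o = 6*(-2) = -12)
C(B) = -√(B + 1/B) + (776 + B)/(-860 + B) (C(B) = (B + 776)/(B - 860) - √(B + 1/B) = (776 + B)/(-860 + B) - √(B + 1/B) = -√(B + 1/B) + (776 + B)/(-860 + B))
-3522611 + C(o) = -3522611 + (776 - 12 + 860*√(-12 + 1/(-12)) - 1*(-12)*√(-12 + 1/(-12)))/(-860 - 12) = -3522611 + (776 - 12 + 860*√(-12 - 1/12) - 1*(-12)*√(-12 - 1/12))/(-872) = -3522611 - (776 - 12 + 860*√(-145/12) - 1*(-12)*√(-145/12))/872 = -3522611 - (776 - 12 + 860*(I*√435/6) - 1*(-12)*I*√435/6)/872 = -3522611 - (776 - 12 + 430*I*√435/3 + 2*I*√435)/872 = -3522611 - (764 + 436*I*√435/3)/872 = -3522611 + (-191/218 - I*√435/6) = -767929389/218 - I*√435/6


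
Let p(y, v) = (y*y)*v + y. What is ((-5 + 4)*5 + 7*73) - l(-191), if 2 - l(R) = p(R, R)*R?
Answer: 1330900346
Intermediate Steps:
p(y, v) = y + v*y**2 (p(y, v) = y**2*v + y = v*y**2 + y = y + v*y**2)
l(R) = 2 - R**2*(1 + R**2) (l(R) = 2 - R*(1 + R*R)*R = 2 - R*(1 + R**2)*R = 2 - R**2*(1 + R**2))
((-5 + 4)*5 + 7*73) - l(-191) = ((-5 + 4)*5 + 7*73) - (2 - 1*(-191)**2 - 1*(-191)**4) = (-1*5 + 511) - (2 - 1*36481 - 1*1330863361) = (-5 + 511) - (2 - 36481 - 1330863361) = 506 - 1*(-1330899840) = 506 + 1330899840 = 1330900346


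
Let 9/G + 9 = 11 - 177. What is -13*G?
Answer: 117/175 ≈ 0.66857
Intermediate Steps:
G = -9/175 (G = 9/(-9 + (11 - 177)) = 9/(-9 - 166) = 9/(-175) = 9*(-1/175) = -9/175 ≈ -0.051429)
-13*G = -13*(-9/175) = 117/175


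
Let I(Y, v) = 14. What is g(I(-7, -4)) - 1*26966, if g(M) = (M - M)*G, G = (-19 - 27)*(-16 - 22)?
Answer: -26966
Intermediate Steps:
G = 1748 (G = -46*(-38) = 1748)
g(M) = 0 (g(M) = (M - M)*1748 = 0*1748 = 0)
g(I(-7, -4)) - 1*26966 = 0 - 1*26966 = 0 - 26966 = -26966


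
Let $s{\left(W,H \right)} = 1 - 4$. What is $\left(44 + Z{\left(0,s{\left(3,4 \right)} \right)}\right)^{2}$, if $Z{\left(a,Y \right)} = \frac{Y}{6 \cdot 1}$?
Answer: $\frac{7569}{4} \approx 1892.3$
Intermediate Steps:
$s{\left(W,H \right)} = -3$
$Z{\left(a,Y \right)} = \frac{Y}{6}$
$\left(44 + Z{\left(0,s{\left(3,4 \right)} \right)}\right)^{2} = \left(44 + \frac{1}{6} \left(-3\right)\right)^{2} = \left(44 - \frac{1}{2}\right)^{2} = \left(\frac{87}{2}\right)^{2} = \frac{7569}{4}$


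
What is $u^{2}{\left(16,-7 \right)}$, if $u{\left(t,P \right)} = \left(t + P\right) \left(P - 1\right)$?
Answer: $5184$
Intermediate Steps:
$u{\left(t,P \right)} = \left(-1 + P\right) \left(P + t\right)$ ($u{\left(t,P \right)} = \left(P + t\right) \left(-1 + P\right) = \left(-1 + P\right) \left(P + t\right)$)
$u^{2}{\left(16,-7 \right)} = \left(\left(-7\right)^{2} - -7 - 16 - 112\right)^{2} = \left(49 + 7 - 16 - 112\right)^{2} = \left(-72\right)^{2} = 5184$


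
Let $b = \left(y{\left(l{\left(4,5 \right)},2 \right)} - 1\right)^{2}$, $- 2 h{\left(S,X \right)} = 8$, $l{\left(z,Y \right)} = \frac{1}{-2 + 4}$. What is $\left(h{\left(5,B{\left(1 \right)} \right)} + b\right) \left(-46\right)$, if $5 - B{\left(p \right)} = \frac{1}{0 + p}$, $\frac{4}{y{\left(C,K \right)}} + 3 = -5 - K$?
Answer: $\frac{2346}{25} \approx 93.84$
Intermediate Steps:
$l{\left(z,Y \right)} = \frac{1}{2}$
$y{\left(C,K \right)} = \frac{4}{-8 - K}$ ($y{\left(C,K \right)} = \frac{4}{-3 - \left(5 + K\right)} = \frac{4}{-8 - K}$)
$B{\left(p \right)} = 5 - \frac{1}{p}$ ($B{\left(p \right)} = 5 - \frac{1}{0 + p} = 5 - \frac{1}{p}$)
$h{\left(S,X \right)} = -4$ ($h{\left(S,X \right)} = \left(- \frac{1}{2}\right) 8 = -4$)
$b = \frac{49}{25}$ ($b = \left(- \frac{4}{8 + 2} - 1\right)^{2} = \left(- \frac{4}{10} - 1\right)^{2} = \left(\left(-4\right) \frac{1}{10} - 1\right)^{2} = \left(- \frac{2}{5} - 1\right)^{2} = \left(- \frac{7}{5}\right)^{2} = \frac{49}{25} \approx 1.96$)
$\left(h{\left(5,B{\left(1 \right)} \right)} + b\right) \left(-46\right) = \left(-4 + \frac{49}{25}\right) \left(-46\right) = \left(- \frac{51}{25}\right) \left(-46\right) = \frac{2346}{25}$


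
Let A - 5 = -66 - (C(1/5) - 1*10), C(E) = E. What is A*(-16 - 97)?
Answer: 28928/5 ≈ 5785.6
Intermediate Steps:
A = -256/5 (A = 5 + (-66 - (1/5 - 1*10)) = 5 + (-66 - (⅕ - 10)) = 5 + (-66 - 1*(-49/5)) = 5 + (-66 + 49/5) = 5 - 281/5 = -256/5 ≈ -51.200)
A*(-16 - 97) = -256*(-16 - 97)/5 = -256/5*(-113) = 28928/5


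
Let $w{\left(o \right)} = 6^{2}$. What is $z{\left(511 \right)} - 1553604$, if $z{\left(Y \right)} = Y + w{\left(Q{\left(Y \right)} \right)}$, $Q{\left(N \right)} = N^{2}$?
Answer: $-1553057$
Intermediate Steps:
$w{\left(o \right)} = 36$
$z{\left(Y \right)} = 36 + Y$ ($z{\left(Y \right)} = Y + 36 = 36 + Y$)
$z{\left(511 \right)} - 1553604 = \left(36 + 511\right) - 1553604 = 547 - 1553604 = -1553057$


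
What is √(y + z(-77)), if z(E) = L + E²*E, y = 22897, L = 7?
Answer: 3*I*√48181 ≈ 658.5*I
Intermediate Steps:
z(E) = 7 + E³ (z(E) = 7 + E²*E = 7 + E³)
√(y + z(-77)) = √(22897 + (7 + (-77)³)) = √(22897 + (7 - 456533)) = √(22897 - 456526) = √(-433629) = 3*I*√48181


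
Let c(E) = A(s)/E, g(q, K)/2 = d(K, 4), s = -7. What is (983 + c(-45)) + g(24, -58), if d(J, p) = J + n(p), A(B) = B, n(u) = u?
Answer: 39382/45 ≈ 875.16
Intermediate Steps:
d(J, p) = J + p
g(q, K) = 8 + 2*K (g(q, K) = 2*(K + 4) = 2*(4 + K) = 8 + 2*K)
c(E) = -7/E
(983 + c(-45)) + g(24, -58) = (983 - 7/(-45)) + (8 + 2*(-58)) = (983 - 7*(-1/45)) + (8 - 116) = (983 + 7/45) - 108 = 44242/45 - 108 = 39382/45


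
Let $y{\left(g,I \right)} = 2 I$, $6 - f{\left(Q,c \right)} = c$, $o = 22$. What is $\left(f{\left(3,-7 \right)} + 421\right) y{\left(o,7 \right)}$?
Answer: $6076$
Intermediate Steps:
$f{\left(Q,c \right)} = 6 - c$
$\left(f{\left(3,-7 \right)} + 421\right) y{\left(o,7 \right)} = \left(\left(6 - -7\right) + 421\right) 2 \cdot 7 = \left(\left(6 + 7\right) + 421\right) 14 = \left(13 + 421\right) 14 = 434 \cdot 14 = 6076$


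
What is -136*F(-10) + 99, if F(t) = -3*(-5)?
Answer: -1941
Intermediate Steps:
F(t) = 15
-136*F(-10) + 99 = -136*15 + 99 = -2040 + 99 = -1941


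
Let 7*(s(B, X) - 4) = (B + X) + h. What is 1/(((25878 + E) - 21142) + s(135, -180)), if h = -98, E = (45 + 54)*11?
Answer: 7/40660 ≈ 0.00017216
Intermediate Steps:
E = 1089 (E = 99*11 = 1089)
s(B, X) = -10 + B/7 + X/7 (s(B, X) = 4 + ((B + X) - 98)/7 = 4 + (-98 + B + X)/7 = 4 + (-14 + B/7 + X/7) = -10 + B/7 + X/7)
1/(((25878 + E) - 21142) + s(135, -180)) = 1/(((25878 + 1089) - 21142) + (-10 + (⅐)*135 + (⅐)*(-180))) = 1/((26967 - 21142) + (-10 + 135/7 - 180/7)) = 1/(5825 - 115/7) = 1/(40660/7) = 7/40660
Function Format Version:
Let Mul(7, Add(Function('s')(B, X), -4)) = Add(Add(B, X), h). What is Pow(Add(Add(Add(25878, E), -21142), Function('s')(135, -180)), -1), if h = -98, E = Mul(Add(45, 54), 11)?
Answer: Rational(7, 40660) ≈ 0.00017216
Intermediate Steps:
E = 1089 (E = Mul(99, 11) = 1089)
Function('s')(B, X) = Add(-10, Mul(Rational(1, 7), B), Mul(Rational(1, 7), X)) (Function('s')(B, X) = Add(4, Mul(Rational(1, 7), Add(Add(B, X), -98))) = Add(4, Mul(Rational(1, 7), Add(-98, B, X))) = Add(4, Add(-14, Mul(Rational(1, 7), B), Mul(Rational(1, 7), X))) = Add(-10, Mul(Rational(1, 7), B), Mul(Rational(1, 7), X)))
Pow(Add(Add(Add(25878, E), -21142), Function('s')(135, -180)), -1) = Pow(Add(Add(Add(25878, 1089), -21142), Add(-10, Mul(Rational(1, 7), 135), Mul(Rational(1, 7), -180))), -1) = Pow(Add(Add(26967, -21142), Add(-10, Rational(135, 7), Rational(-180, 7))), -1) = Pow(Add(5825, Rational(-115, 7)), -1) = Pow(Rational(40660, 7), -1) = Rational(7, 40660)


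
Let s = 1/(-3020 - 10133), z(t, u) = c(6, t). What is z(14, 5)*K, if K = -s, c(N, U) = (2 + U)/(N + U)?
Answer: 4/65765 ≈ 6.0823e-5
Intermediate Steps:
c(N, U) = (2 + U)/(N + U)
z(t, u) = (2 + t)/(6 + t)
s = -1/13153 (s = 1/(-13153) = -1/13153 ≈ -7.6028e-5)
K = 1/13153 (K = -1*(-1/13153) = 1/13153 ≈ 7.6028e-5)
z(14, 5)*K = ((2 + 14)/(6 + 14))*(1/13153) = (16/20)*(1/13153) = ((1/20)*16)*(1/13153) = (⅘)*(1/13153) = 4/65765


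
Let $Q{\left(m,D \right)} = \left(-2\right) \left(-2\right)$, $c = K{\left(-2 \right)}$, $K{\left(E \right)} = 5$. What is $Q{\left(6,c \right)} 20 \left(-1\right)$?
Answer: $-80$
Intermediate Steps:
$c = 5$
$Q{\left(m,D \right)} = 4$
$Q{\left(6,c \right)} 20 \left(-1\right) = 4 \cdot 20 \left(-1\right) = 80 \left(-1\right) = -80$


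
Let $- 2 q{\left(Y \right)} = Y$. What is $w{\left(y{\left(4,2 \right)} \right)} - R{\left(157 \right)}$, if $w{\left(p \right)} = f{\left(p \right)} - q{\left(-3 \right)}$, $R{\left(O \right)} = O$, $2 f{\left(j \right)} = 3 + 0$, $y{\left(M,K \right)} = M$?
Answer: $-157$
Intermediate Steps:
$q{\left(Y \right)} = - \frac{Y}{2}$
$f{\left(j \right)} = \frac{3}{2}$ ($f{\left(j \right)} = \frac{3 + 0}{2} = \frac{1}{2} \cdot 3 = \frac{3}{2}$)
$w{\left(p \right)} = 0$ ($w{\left(p \right)} = \frac{3}{2} - \left(- \frac{1}{2}\right) \left(-3\right) = \frac{3}{2} - \frac{3}{2} = 0$)
$w{\left(y{\left(4,2 \right)} \right)} - R{\left(157 \right)} = 0 - 157 = -157$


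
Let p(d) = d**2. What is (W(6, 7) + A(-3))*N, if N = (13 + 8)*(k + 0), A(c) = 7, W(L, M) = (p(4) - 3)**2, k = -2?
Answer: -7392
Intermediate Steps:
W(L, M) = 169 (W(L, M) = (4**2 - 3)**2 = (16 - 3)**2 = 13**2 = 169)
N = -42 (N = (13 + 8)*(-2 + 0) = 21*(-2) = -42)
(W(6, 7) + A(-3))*N = (169 + 7)*(-42) = 176*(-42) = -7392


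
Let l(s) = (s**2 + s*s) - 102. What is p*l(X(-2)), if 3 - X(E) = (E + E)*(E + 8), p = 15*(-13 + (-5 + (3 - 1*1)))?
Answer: -325440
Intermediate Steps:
p = -240 (p = 15*(-13 + (-5 + (3 - 1))) = 15*(-13 + (-5 + 2)) = 15*(-13 - 3) = 15*(-16) = -240)
X(E) = 3 - 2*E*(8 + E) (X(E) = 3 - (E + E)*(E + 8) = 3 - 2*E*(8 + E))
l(s) = -102 + 2*s**2 (l(s) = (s**2 + s**2) - 102 = 2*s**2 - 102 = -102 + 2*s**2)
p*l(X(-2)) = -240*(-102 + 2*(3 - 16*(-2) - 2*(-2)**2)**2) = -240*(-102 + 2*(3 + 32 - 2*4)**2) = -240*(-102 + 2*(3 + 32 - 8)**2) = -240*(-102 + 2*27**2) = -240*(-102 + 2*729) = -240*(-102 + 1458) = -240*1356 = -325440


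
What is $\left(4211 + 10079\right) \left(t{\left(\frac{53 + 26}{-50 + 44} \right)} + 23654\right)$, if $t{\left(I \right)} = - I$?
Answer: $\frac{1014611435}{3} \approx 3.382 \cdot 10^{8}$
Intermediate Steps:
$\left(4211 + 10079\right) \left(t{\left(\frac{53 + 26}{-50 + 44} \right)} + 23654\right) = \left(4211 + 10079\right) \left(- \frac{53 + 26}{-50 + 44} + 23654\right) = 14290 \left(- \frac{79}{-6} + 23654\right) = 14290 \left(- \frac{79 \left(-1\right)}{6} + 23654\right) = 14290 \left(\left(-1\right) \left(- \frac{79}{6}\right) + 23654\right) = 14290 \left(\frac{79}{6} + 23654\right) = 14290 \cdot \frac{142003}{6} = \frac{1014611435}{3}$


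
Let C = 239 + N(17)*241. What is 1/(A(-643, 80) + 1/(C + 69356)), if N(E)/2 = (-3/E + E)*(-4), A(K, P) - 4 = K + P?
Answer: -631707/353124196 ≈ -0.0017889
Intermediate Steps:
A(K, P) = 4 + K + P (A(K, P) = 4 + (K + P) = 4 + K + P)
N(E) = -8*E + 24/E (N(E) = 2*((-3/E + E)*(-4)) = 2*((E - 3/E)*(-4)) = 2*(-4*E + 12/E) = -8*E + 24/E)
C = -547345/17 (C = 239 + (-8*17 + 24/17)*241 = 239 + (-136 + 24*(1/17))*241 = 239 + (-136 + 24/17)*241 = 239 - 2288/17*241 = 239 - 551408/17 = -547345/17 ≈ -32197.)
1/(A(-643, 80) + 1/(C + 69356)) = 1/((4 - 643 + 80) + 1/(-547345/17 + 69356)) = 1/(-559 + 1/(631707/17)) = 1/(-559 + 17/631707) = 1/(-353124196/631707) = -631707/353124196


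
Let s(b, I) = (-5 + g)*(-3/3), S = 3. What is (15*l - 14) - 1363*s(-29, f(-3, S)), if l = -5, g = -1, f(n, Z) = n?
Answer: -8267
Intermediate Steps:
s(b, I) = 6 (s(b, I) = (-5 - 1)*(-3/3) = -(-18)/3 = -6*(-1) = 6)
(15*l - 14) - 1363*s(-29, f(-3, S)) = (15*(-5) - 14) - 1363*6 = (-75 - 14) - 8178 = -89 - 8178 = -8267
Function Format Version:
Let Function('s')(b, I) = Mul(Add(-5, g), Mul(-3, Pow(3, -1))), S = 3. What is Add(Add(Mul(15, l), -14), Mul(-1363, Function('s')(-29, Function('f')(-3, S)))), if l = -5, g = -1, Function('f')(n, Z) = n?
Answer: -8267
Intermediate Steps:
Function('s')(b, I) = 6 (Function('s')(b, I) = Mul(Add(-5, -1), Mul(-3, Pow(3, -1))) = Mul(-6, Mul(-3, Rational(1, 3))) = Mul(-6, -1) = 6)
Add(Add(Mul(15, l), -14), Mul(-1363, Function('s')(-29, Function('f')(-3, S)))) = Add(Add(Mul(15, -5), -14), Mul(-1363, 6)) = Add(Add(-75, -14), -8178) = Add(-89, -8178) = -8267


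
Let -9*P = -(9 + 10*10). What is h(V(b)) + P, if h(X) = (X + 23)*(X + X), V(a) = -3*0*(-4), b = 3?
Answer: 109/9 ≈ 12.111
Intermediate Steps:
P = 109/9 (P = -(-1)*(9 + 10*10)/9 = -(-1)*(9 + 100)/9 = -(-1)*109/9 = -1/9*(-109) = 109/9 ≈ 12.111)
V(a) = 0 (V(a) = 0*(-4) = 0)
h(X) = 2*X*(23 + X) (h(X) = (23 + X)*(2*X) = 2*X*(23 + X))
h(V(b)) + P = 2*0*(23 + 0) + 109/9 = 2*0*23 + 109/9 = 0 + 109/9 = 109/9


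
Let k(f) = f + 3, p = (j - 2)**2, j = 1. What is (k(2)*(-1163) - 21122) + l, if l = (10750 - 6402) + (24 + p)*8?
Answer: -22389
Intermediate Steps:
p = 1 (p = (1 - 2)**2 = (-1)**2 = 1)
k(f) = 3 + f
l = 4548 (l = (10750 - 6402) + (24 + 1)*8 = 4348 + 25*8 = 4348 + 200 = 4548)
(k(2)*(-1163) - 21122) + l = ((3 + 2)*(-1163) - 21122) + 4548 = (5*(-1163) - 21122) + 4548 = (-5815 - 21122) + 4548 = -26937 + 4548 = -22389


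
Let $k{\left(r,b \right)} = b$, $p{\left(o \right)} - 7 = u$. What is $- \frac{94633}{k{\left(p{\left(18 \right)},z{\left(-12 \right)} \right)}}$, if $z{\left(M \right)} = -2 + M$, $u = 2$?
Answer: $\frac{13519}{2} \approx 6759.5$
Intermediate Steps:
$p{\left(o \right)} = 9$ ($p{\left(o \right)} = 7 + 2 = 9$)
$- \frac{94633}{k{\left(p{\left(18 \right)},z{\left(-12 \right)} \right)}} = - \frac{94633}{-2 - 12} = - \frac{94633}{-14} = \left(-94633\right) \left(- \frac{1}{14}\right) = \frac{13519}{2}$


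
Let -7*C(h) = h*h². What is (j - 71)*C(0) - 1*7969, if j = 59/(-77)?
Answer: -7969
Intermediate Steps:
C(h) = -h³/7 (C(h) = -h*h²/7 = -h³/7)
j = -59/77 (j = 59*(-1/77) = -59/77 ≈ -0.76623)
(j - 71)*C(0) - 1*7969 = (-59/77 - 71)*(-⅐*0³) - 1*7969 = -(-5526)*0/539 - 7969 = -5526/77*0 - 7969 = 0 - 7969 = -7969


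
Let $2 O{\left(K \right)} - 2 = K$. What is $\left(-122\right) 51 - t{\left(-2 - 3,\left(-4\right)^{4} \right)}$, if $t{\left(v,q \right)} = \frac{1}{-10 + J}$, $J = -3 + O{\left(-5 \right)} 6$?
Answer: $- \frac{136883}{22} \approx -6222.0$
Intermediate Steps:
$O{\left(K \right)} = 1 + \frac{K}{2}$
$J = -12$ ($J = -3 + \left(1 + \frac{1}{2} \left(-5\right)\right) 6 = -3 + \left(1 - \frac{5}{2}\right) 6 = -3 - 9 = -12$)
$t{\left(v,q \right)} = - \frac{1}{22}$ ($t{\left(v,q \right)} = \frac{1}{-10 - 12} = \frac{1}{-22} = - \frac{1}{22}$)
$\left(-122\right) 51 - t{\left(-2 - 3,\left(-4\right)^{4} \right)} = \left(-122\right) 51 - - \frac{1}{22} = -6222 + \frac{1}{22} = - \frac{136883}{22}$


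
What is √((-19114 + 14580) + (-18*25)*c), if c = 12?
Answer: I*√9934 ≈ 99.669*I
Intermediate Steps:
√((-19114 + 14580) + (-18*25)*c) = √((-19114 + 14580) - 18*25*12) = √(-4534 - 450*12) = √(-4534 - 5400) = √(-9934) = I*√9934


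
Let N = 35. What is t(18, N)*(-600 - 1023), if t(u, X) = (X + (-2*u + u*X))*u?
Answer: -18375606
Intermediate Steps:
t(u, X) = u*(X - 2*u + X*u) (t(u, X) = (X + (-2*u + X*u))*u = (X - 2*u + X*u)*u = u*(X - 2*u + X*u))
t(18, N)*(-600 - 1023) = (18*(35 - 2*18 + 35*18))*(-600 - 1023) = (18*(35 - 36 + 630))*(-1623) = (18*629)*(-1623) = 11322*(-1623) = -18375606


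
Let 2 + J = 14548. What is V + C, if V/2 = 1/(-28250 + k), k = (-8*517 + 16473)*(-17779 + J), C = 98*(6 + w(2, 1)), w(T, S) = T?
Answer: 31292396462/39913771 ≈ 784.00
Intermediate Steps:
J = 14546 (J = -2 + 14548 = 14546)
C = 784 (C = 98*(6 + 2) = 98*8 = 784)
k = -39885521 (k = (-8*517 + 16473)*(-17779 + 14546) = (-4136 + 16473)*(-3233) = 12337*(-3233) = -39885521)
V = -2/39913771 (V = 2/(-28250 - 39885521) = 2/(-39913771) = 2*(-1/39913771) = -2/39913771 ≈ -5.0108e-8)
V + C = -2/39913771 + 784 = 31292396462/39913771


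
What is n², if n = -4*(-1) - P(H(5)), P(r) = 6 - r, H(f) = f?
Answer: 9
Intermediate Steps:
n = 3 (n = -4*(-1) - (6 - 1*5) = 4 - (6 - 5) = 4 - 1*1 = 4 - 1 = 3)
n² = 3² = 9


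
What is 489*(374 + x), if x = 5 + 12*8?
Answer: 232275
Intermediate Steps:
x = 101 (x = 5 + 96 = 101)
489*(374 + x) = 489*(374 + 101) = 489*475 = 232275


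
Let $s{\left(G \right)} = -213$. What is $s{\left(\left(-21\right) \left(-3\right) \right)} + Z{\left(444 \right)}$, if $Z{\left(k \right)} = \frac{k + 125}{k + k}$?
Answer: $- \frac{188575}{888} \approx -212.36$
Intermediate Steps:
$Z{\left(k \right)} = \frac{125 + k}{2 k}$
$s{\left(\left(-21\right) \left(-3\right) \right)} + Z{\left(444 \right)} = -213 + \frac{125 + 444}{2 \cdot 444} = -213 + \frac{1}{2} \cdot \frac{1}{444} \cdot 569 = -213 + \frac{569}{888} = - \frac{188575}{888}$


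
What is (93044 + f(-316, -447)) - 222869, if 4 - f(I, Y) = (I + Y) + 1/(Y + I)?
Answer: -98471253/763 ≈ -1.2906e+5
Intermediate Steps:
f(I, Y) = 4 - I - Y - 1/(I + Y) (f(I, Y) = 4 - ((I + Y) + 1/(Y + I)) = 4 - ((I + Y) + 1/(I + Y)) = 4 - (I + Y + 1/(I + Y)) = 4 + (-I - Y - 1/(I + Y)) = 4 - I - Y - 1/(I + Y))
(93044 + f(-316, -447)) - 222869 = (93044 + (-1 - 1*(-316)² - 1*(-447)² + 4*(-316) + 4*(-447) - 2*(-316)*(-447))/(-316 - 447)) - 222869 = (93044 + (-1 - 1*99856 - 1*199809 - 1264 - 1788 - 282504)/(-763)) - 222869 = (93044 - (-1 - 99856 - 199809 - 1264 - 1788 - 282504)/763) - 222869 = (93044 - 1/763*(-585222)) - 222869 = (93044 + 585222/763) - 222869 = 71577794/763 - 222869 = -98471253/763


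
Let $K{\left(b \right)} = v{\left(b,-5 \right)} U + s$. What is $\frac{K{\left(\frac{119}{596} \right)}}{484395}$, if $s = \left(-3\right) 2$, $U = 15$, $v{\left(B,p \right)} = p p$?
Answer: $\frac{123}{161465} \approx 0.00076178$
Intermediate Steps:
$v{\left(B,p \right)} = p^{2}$
$s = -6$
$K{\left(b \right)} = 369$ ($K{\left(b \right)} = \left(-5\right)^{2} \cdot 15 - 6 = 25 \cdot 15 - 6 = 375 - 6 = 369$)
$\frac{K{\left(\frac{119}{596} \right)}}{484395} = \frac{369}{484395} = 369 \cdot \frac{1}{484395} = \frac{123}{161465}$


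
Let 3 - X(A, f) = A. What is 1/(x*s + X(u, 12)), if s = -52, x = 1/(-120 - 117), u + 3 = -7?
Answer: 237/3133 ≈ 0.075646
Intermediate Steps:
u = -10 (u = -3 - 7 = -10)
X(A, f) = 3 - A
x = -1/237 (x = 1/(-237) = -1/237 ≈ -0.0042194)
1/(x*s + X(u, 12)) = 1/(-1/237*(-52) + (3 - 1*(-10))) = 1/(52/237 + (3 + 10)) = 1/(52/237 + 13) = 1/(3133/237) = 237/3133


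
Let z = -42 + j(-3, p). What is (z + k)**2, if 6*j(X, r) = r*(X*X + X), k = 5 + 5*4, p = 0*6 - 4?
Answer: 441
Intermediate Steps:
p = -4 (p = 0 - 4 = -4)
k = 25 (k = 5 + 20 = 25)
j(X, r) = r*(X + X**2)/6 (j(X, r) = (r*(X*X + X))/6 = (r*(X**2 + X))/6 = (r*(X + X**2))/6 = r*(X + X**2)/6)
z = -46 (z = -42 + (1/6)*(-3)*(-4)*(1 - 3) = -42 + (1/6)*(-3)*(-4)*(-2) = -42 - 4 = -46)
(z + k)**2 = (-46 + 25)**2 = (-21)**2 = 441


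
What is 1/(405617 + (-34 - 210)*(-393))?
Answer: 1/501509 ≈ 1.9940e-6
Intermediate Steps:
1/(405617 + (-34 - 210)*(-393)) = 1/(405617 - 244*(-393)) = 1/(405617 + 95892) = 1/501509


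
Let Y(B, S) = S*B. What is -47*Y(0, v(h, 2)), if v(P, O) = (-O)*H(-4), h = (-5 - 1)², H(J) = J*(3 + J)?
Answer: 0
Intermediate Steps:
h = 36 (h = (-6)² = 36)
v(P, O) = -4*O (v(P, O) = (-O)*(-4*(3 - 4)) = (-O)*(-4*(-1)) = -O*4 = -4*O)
Y(B, S) = B*S
-47*Y(0, v(h, 2)) = -0*(-4*2) = -0*(-8) = -47*0 = 0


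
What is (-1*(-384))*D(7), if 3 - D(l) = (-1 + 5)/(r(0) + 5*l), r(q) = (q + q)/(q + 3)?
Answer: 38784/35 ≈ 1108.1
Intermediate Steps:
r(q) = 2*q/(3 + q) (r(q) = (2*q)/(3 + q) = 2*q/(3 + q))
D(l) = 3 - 4/(5*l) (D(l) = 3 - (-1 + 5)/(2*0/(3 + 0) + 5*l) = 3 - 4/(2*0/3 + 5*l) = 3 - 4/(2*0*(⅓) + 5*l) = 3 - 4/(0 + 5*l) = 3 - 4/(5*l))
(-1*(-384))*D(7) = (-1*(-384))*(3 - ⅘/7) = 384*(3 - ⅘*⅐) = 384*(3 - 4/35) = 384*(101/35) = 38784/35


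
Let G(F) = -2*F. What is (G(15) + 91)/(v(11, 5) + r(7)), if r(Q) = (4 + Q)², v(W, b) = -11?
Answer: 61/110 ≈ 0.55455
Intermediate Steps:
(G(15) + 91)/(v(11, 5) + r(7)) = (-2*15 + 91)/(-11 + (4 + 7)²) = (-30 + 91)/(-11 + 11²) = 61/(-11 + 121) = 61/110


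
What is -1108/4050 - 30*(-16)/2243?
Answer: -270622/4542075 ≈ -0.059581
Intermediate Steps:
-1108/4050 - 30*(-16)/2243 = -1108*1/4050 + 480*(1/2243) = -554/2025 + 480/2243 = -270622/4542075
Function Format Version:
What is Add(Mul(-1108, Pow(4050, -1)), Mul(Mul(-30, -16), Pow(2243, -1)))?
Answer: Rational(-270622, 4542075) ≈ -0.059581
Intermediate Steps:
Add(Mul(-1108, Pow(4050, -1)), Mul(Mul(-30, -16), Pow(2243, -1))) = Add(Mul(-1108, Rational(1, 4050)), Mul(480, Rational(1, 2243))) = Add(Rational(-554, 2025), Rational(480, 2243)) = Rational(-270622, 4542075)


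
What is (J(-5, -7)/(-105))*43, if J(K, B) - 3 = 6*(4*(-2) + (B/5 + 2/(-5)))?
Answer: 3999/175 ≈ 22.851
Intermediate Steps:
J(K, B) = -237/5 + 6*B/5 (J(K, B) = 3 + 6*(4*(-2) + (B/5 + 2/(-5))) = 3 + 6*(-8 + (B*(1/5) + 2*(-1/5))) = 3 + 6*(-8 + (B/5 - 2/5)) = 3 + 6*(-8 + (-2/5 + B/5)) = 3 + 6*(-42/5 + B/5) = 3 + (-252/5 + 6*B/5) = -237/5 + 6*B/5)
(J(-5, -7)/(-105))*43 = ((-237/5 + (6/5)*(-7))/(-105))*43 = ((-237/5 - 42/5)*(-1/105))*43 = -279/5*(-1/105)*43 = (93/175)*43 = 3999/175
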